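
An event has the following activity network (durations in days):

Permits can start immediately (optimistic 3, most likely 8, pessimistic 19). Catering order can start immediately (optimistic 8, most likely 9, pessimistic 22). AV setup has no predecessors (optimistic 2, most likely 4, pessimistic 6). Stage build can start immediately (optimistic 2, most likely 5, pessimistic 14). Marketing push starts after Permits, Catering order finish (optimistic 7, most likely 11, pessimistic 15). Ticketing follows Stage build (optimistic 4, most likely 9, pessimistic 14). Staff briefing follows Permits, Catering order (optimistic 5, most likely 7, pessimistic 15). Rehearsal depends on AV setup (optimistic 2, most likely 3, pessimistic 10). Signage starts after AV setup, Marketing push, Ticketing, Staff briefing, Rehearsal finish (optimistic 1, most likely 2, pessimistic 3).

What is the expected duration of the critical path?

te_Permits = (3 + 4·8 + 19)/6 = 54/6 = 9
te_Catering order = (8 + 4·9 + 22)/6 = 66/6 = 11
te_AV setup = (2 + 4·4 + 6)/6 = 24/6 = 4
te_Stage build = (2 + 4·5 + 14)/6 = 36/6 = 6
te_Marketing push = (7 + 4·11 + 15)/6 = 66/6 = 11
te_Ticketing = (4 + 4·9 + 14)/6 = 54/6 = 9
te_Staff briefing = (5 + 4·7 + 15)/6 = 48/6 = 8
te_Rehearsal = (2 + 4·3 + 10)/6 = 24/6 = 4
te_Signage = (1 + 4·2 + 3)/6 = 12/6 = 2

Forward pass:
ES_Permits = 0; EF_Permits = 9
ES_Catering order = 0; EF_Catering order = 11
ES_AV setup = 0; EF_AV setup = 4
ES_Stage build = 0; EF_Stage build = 6
ES_Marketing push = max(EF_Permits=9, EF_Catering order=11) = 11; EF_Marketing push = 11+11 = 22
ES_Ticketing = 6; EF_Ticketing = 6+9 = 15
ES_Staff briefing = max(EF_Permits=9, EF_Catering order=11) = 11; EF_Staff briefing = 11+8 = 19
ES_Rehearsal = 4; EF_Rehearsal = 4+4 = 8
ES_Signage = max(EF_AV setup=4, EF_Marketing push=22, EF_Ticketing=15, EF_Staff briefing=19, EF_Rehearsal=8) = 22; EF_Signage = 22+2 = 24
Expected project duration μ = 24 days. Critical path: Catering order → Marketing push → Signage.

24 days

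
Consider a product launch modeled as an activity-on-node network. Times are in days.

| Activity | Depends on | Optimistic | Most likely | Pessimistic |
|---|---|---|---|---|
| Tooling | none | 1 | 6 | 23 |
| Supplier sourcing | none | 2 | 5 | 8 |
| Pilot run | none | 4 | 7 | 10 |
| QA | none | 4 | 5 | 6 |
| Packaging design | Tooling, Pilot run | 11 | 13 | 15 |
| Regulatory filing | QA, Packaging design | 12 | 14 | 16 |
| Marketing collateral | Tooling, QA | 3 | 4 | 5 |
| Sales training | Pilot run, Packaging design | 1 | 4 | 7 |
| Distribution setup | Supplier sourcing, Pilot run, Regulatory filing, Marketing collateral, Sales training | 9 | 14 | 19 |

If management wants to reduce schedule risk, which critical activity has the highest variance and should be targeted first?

te_Tooling = (1 + 4·6 + 23)/6 = 48/6 = 8; σ²_Tooling = ((23−1)/6)² = 13.444
te_Supplier sourcing = (2 + 4·5 + 8)/6 = 30/6 = 5; σ²_Supplier sourcing = ((8−2)/6)² = 1.000
te_Pilot run = (4 + 4·7 + 10)/6 = 42/6 = 7; σ²_Pilot run = ((10−4)/6)² = 1.000
te_QA = (4 + 4·5 + 6)/6 = 30/6 = 5; σ²_QA = ((6−4)/6)² = 0.111
te_Packaging design = (11 + 4·13 + 15)/6 = 78/6 = 13; σ²_Packaging design = ((15−11)/6)² = 0.444
te_Regulatory filing = (12 + 4·14 + 16)/6 = 84/6 = 14; σ²_Regulatory filing = ((16−12)/6)² = 0.444
te_Marketing collateral = (3 + 4·4 + 5)/6 = 24/6 = 4; σ²_Marketing collateral = ((5−3)/6)² = 0.111
te_Sales training = (1 + 4·4 + 7)/6 = 24/6 = 4; σ²_Sales training = ((7−1)/6)² = 1.000
te_Distribution setup = (9 + 4·14 + 19)/6 = 84/6 = 14; σ²_Distribution setup = ((19−9)/6)² = 2.778

Forward pass:
ES_Tooling = 0; EF_Tooling = 8
ES_Supplier sourcing = 0; EF_Supplier sourcing = 5
ES_Pilot run = 0; EF_Pilot run = 7
ES_QA = 0; EF_QA = 5
ES_Packaging design = max(EF_Tooling=8, EF_Pilot run=7) = 8; EF_Packaging design = 8+13 = 21
ES_Regulatory filing = max(EF_QA=5, EF_Packaging design=21) = 21; EF_Regulatory filing = 21+14 = 35
ES_Marketing collateral = max(EF_Tooling=8, EF_QA=5) = 8; EF_Marketing collateral = 8+4 = 12
ES_Sales training = max(EF_Pilot run=7, EF_Packaging design=21) = 21; EF_Sales training = 21+4 = 25
ES_Distribution setup = max(EF_Supplier sourcing=5, EF_Pilot run=7, EF_Regulatory filing=35, EF_Marketing collateral=12, EF_Sales training=25) = 35; EF_Distribution setup = 35+14 = 49
Expected project duration μ = 49 days. Critical path: Tooling → Packaging design → Regulatory filing → Distribution setup.

Variances on critical path: σ²_Tooling=13.444, σ²_Packaging design=0.444, σ²_Regulatory filing=0.444, σ²_Distribution setup=2.778.
Largest is σ²_Tooling = 13.444.

Tooling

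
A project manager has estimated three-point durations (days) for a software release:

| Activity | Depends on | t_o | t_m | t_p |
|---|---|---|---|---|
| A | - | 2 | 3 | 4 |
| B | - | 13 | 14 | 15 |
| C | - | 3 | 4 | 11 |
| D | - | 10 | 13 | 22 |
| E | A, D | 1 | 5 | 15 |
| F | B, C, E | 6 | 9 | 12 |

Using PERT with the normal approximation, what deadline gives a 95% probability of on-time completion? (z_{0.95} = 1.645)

34.3 days

te_A = (2 + 4·3 + 4)/6 = 18/6 = 3; σ²_A = ((4−2)/6)² = 0.111
te_B = (13 + 4·14 + 15)/6 = 84/6 = 14; σ²_B = ((15−13)/6)² = 0.111
te_C = (3 + 4·4 + 11)/6 = 30/6 = 5; σ²_C = ((11−3)/6)² = 1.778
te_D = (10 + 4·13 + 22)/6 = 84/6 = 14; σ²_D = ((22−10)/6)² = 4.000
te_E = (1 + 4·5 + 15)/6 = 36/6 = 6; σ²_E = ((15−1)/6)² = 5.444
te_F = (6 + 4·9 + 12)/6 = 54/6 = 9; σ²_F = ((12−6)/6)² = 1.000

Forward pass:
ES_A = 0; EF_A = 3
ES_B = 0; EF_B = 14
ES_C = 0; EF_C = 5
ES_D = 0; EF_D = 14
ES_E = max(EF_A=3, EF_D=14) = 14; EF_E = 14+6 = 20
ES_F = max(EF_B=14, EF_C=5, EF_E=20) = 20; EF_F = 20+9 = 29
Expected project duration μ = 29 days. Critical path: D → E → F.

Variance along critical path = 4.000 + 5.444 + 1.000 = 10.444; σ = 3.232 days.
D = μ + z·σ = 29 + 1.645·3.232 = 34.3 days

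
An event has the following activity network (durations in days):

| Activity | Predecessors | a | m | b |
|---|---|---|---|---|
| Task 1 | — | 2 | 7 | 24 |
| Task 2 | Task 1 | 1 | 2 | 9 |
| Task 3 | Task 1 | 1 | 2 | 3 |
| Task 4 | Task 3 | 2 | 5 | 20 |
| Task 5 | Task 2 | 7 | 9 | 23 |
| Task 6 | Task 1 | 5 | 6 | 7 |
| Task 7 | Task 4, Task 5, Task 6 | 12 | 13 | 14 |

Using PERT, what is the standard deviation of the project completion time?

te_Task 1 = (2 + 4·7 + 24)/6 = 54/6 = 9; σ²_Task 1 = ((24−2)/6)² = 13.444
te_Task 2 = (1 + 4·2 + 9)/6 = 18/6 = 3; σ²_Task 2 = ((9−1)/6)² = 1.778
te_Task 3 = (1 + 4·2 + 3)/6 = 12/6 = 2; σ²_Task 3 = ((3−1)/6)² = 0.111
te_Task 4 = (2 + 4·5 + 20)/6 = 42/6 = 7; σ²_Task 4 = ((20−2)/6)² = 9.000
te_Task 5 = (7 + 4·9 + 23)/6 = 66/6 = 11; σ²_Task 5 = ((23−7)/6)² = 7.111
te_Task 6 = (5 + 4·6 + 7)/6 = 36/6 = 6; σ²_Task 6 = ((7−5)/6)² = 0.111
te_Task 7 = (12 + 4·13 + 14)/6 = 78/6 = 13; σ²_Task 7 = ((14−12)/6)² = 0.111

Forward pass:
ES_Task 1 = 0; EF_Task 1 = 9
ES_Task 2 = 9; EF_Task 2 = 9+3 = 12
ES_Task 3 = 9; EF_Task 3 = 9+2 = 11
ES_Task 4 = 11; EF_Task 4 = 11+7 = 18
ES_Task 5 = 12; EF_Task 5 = 12+11 = 23
ES_Task 6 = 9; EF_Task 6 = 9+6 = 15
ES_Task 7 = max(EF_Task 4=18, EF_Task 5=23, EF_Task 6=15) = 23; EF_Task 7 = 23+13 = 36
Expected project duration μ = 36 days. Critical path: Task 1 → Task 2 → Task 5 → Task 7.

Variance along critical path = 13.444 + 1.778 + 7.111 + 0.111 = 22.444
σ = √22.444 = 4.738 days

4.74 days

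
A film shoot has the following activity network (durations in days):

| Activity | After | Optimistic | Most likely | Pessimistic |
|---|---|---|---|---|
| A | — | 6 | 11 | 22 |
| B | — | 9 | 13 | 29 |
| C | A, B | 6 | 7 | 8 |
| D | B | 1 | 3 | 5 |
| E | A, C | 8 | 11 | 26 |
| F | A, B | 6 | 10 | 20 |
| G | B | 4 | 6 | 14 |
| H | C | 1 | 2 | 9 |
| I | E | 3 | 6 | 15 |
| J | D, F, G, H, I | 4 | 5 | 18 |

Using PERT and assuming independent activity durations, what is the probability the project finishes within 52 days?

0.709

te_A = (6 + 4·11 + 22)/6 = 72/6 = 12; σ²_A = ((22−6)/6)² = 7.111
te_B = (9 + 4·13 + 29)/6 = 90/6 = 15; σ²_B = ((29−9)/6)² = 11.111
te_C = (6 + 4·7 + 8)/6 = 42/6 = 7; σ²_C = ((8−6)/6)² = 0.111
te_D = (1 + 4·3 + 5)/6 = 18/6 = 3; σ²_D = ((5−1)/6)² = 0.444
te_E = (8 + 4·11 + 26)/6 = 78/6 = 13; σ²_E = ((26−8)/6)² = 9.000
te_F = (6 + 4·10 + 20)/6 = 66/6 = 11; σ²_F = ((20−6)/6)² = 5.444
te_G = (4 + 4·6 + 14)/6 = 42/6 = 7; σ²_G = ((14−4)/6)² = 2.778
te_H = (1 + 4·2 + 9)/6 = 18/6 = 3; σ²_H = ((9−1)/6)² = 1.778
te_I = (3 + 4·6 + 15)/6 = 42/6 = 7; σ²_I = ((15−3)/6)² = 4.000
te_J = (4 + 4·5 + 18)/6 = 42/6 = 7; σ²_J = ((18−4)/6)² = 5.444

Forward pass:
ES_A = 0; EF_A = 12
ES_B = 0; EF_B = 15
ES_C = max(EF_A=12, EF_B=15) = 15; EF_C = 15+7 = 22
ES_D = 15; EF_D = 15+3 = 18
ES_E = max(EF_A=12, EF_C=22) = 22; EF_E = 22+13 = 35
ES_F = max(EF_A=12, EF_B=15) = 15; EF_F = 15+11 = 26
ES_G = 15; EF_G = 15+7 = 22
ES_H = 22; EF_H = 22+3 = 25
ES_I = 35; EF_I = 35+7 = 42
ES_J = max(EF_D=18, EF_F=26, EF_G=22, EF_H=25, EF_I=42) = 42; EF_J = 42+7 = 49
Expected project duration μ = 49 days. Critical path: B → C → E → I → J.

Variance along critical path = 11.111 + 0.111 + 9.000 + 4.000 + 5.444 = 29.667; σ = √29.667 = 5.447 days.
Z = (52 − 49) / 5.447 = 0.551
P(T ≤ 52) = Φ(0.551) ≈ 0.709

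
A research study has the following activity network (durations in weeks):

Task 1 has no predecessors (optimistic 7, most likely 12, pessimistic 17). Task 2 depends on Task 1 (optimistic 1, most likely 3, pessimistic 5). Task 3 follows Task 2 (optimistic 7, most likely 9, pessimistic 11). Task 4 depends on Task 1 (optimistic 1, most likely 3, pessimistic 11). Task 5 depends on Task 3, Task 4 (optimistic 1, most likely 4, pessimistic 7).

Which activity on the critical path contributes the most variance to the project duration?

Task 1

te_Task 1 = (7 + 4·12 + 17)/6 = 72/6 = 12; σ²_Task 1 = ((17−7)/6)² = 2.778
te_Task 2 = (1 + 4·3 + 5)/6 = 18/6 = 3; σ²_Task 2 = ((5−1)/6)² = 0.444
te_Task 3 = (7 + 4·9 + 11)/6 = 54/6 = 9; σ²_Task 3 = ((11−7)/6)² = 0.444
te_Task 4 = (1 + 4·3 + 11)/6 = 24/6 = 4; σ²_Task 4 = ((11−1)/6)² = 2.778
te_Task 5 = (1 + 4·4 + 7)/6 = 24/6 = 4; σ²_Task 5 = ((7−1)/6)² = 1.000

Forward pass:
ES_Task 1 = 0; EF_Task 1 = 12
ES_Task 2 = 12; EF_Task 2 = 12+3 = 15
ES_Task 3 = 15; EF_Task 3 = 15+9 = 24
ES_Task 4 = 12; EF_Task 4 = 12+4 = 16
ES_Task 5 = max(EF_Task 3=24, EF_Task 4=16) = 24; EF_Task 5 = 24+4 = 28
Expected project duration μ = 28 weeks. Critical path: Task 1 → Task 2 → Task 3 → Task 5.

Variances on critical path: σ²_Task 1=2.778, σ²_Task 2=0.444, σ²_Task 3=0.444, σ²_Task 5=1.000.
Largest is σ²_Task 1 = 2.778.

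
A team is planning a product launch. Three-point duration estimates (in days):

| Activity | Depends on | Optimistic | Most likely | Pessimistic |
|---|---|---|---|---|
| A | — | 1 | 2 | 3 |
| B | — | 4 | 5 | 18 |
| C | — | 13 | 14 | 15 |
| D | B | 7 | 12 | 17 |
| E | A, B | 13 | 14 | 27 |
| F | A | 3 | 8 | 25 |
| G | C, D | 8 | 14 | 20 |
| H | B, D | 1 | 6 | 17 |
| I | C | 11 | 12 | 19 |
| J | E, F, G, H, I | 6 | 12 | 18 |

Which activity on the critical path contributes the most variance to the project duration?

te_A = (1 + 4·2 + 3)/6 = 12/6 = 2; σ²_A = ((3−1)/6)² = 0.111
te_B = (4 + 4·5 + 18)/6 = 42/6 = 7; σ²_B = ((18−4)/6)² = 5.444
te_C = (13 + 4·14 + 15)/6 = 84/6 = 14; σ²_C = ((15−13)/6)² = 0.111
te_D = (7 + 4·12 + 17)/6 = 72/6 = 12; σ²_D = ((17−7)/6)² = 2.778
te_E = (13 + 4·14 + 27)/6 = 96/6 = 16; σ²_E = ((27−13)/6)² = 5.444
te_F = (3 + 4·8 + 25)/6 = 60/6 = 10; σ²_F = ((25−3)/6)² = 13.444
te_G = (8 + 4·14 + 20)/6 = 84/6 = 14; σ²_G = ((20−8)/6)² = 4.000
te_H = (1 + 4·6 + 17)/6 = 42/6 = 7; σ²_H = ((17−1)/6)² = 7.111
te_I = (11 + 4·12 + 19)/6 = 78/6 = 13; σ²_I = ((19−11)/6)² = 1.778
te_J = (6 + 4·12 + 18)/6 = 72/6 = 12; σ²_J = ((18−6)/6)² = 4.000

Forward pass:
ES_A = 0; EF_A = 2
ES_B = 0; EF_B = 7
ES_C = 0; EF_C = 14
ES_D = 7; EF_D = 7+12 = 19
ES_E = max(EF_A=2, EF_B=7) = 7; EF_E = 7+16 = 23
ES_F = 2; EF_F = 2+10 = 12
ES_G = max(EF_C=14, EF_D=19) = 19; EF_G = 19+14 = 33
ES_H = max(EF_B=7, EF_D=19) = 19; EF_H = 19+7 = 26
ES_I = 14; EF_I = 14+13 = 27
ES_J = max(EF_E=23, EF_F=12, EF_G=33, EF_H=26, EF_I=27) = 33; EF_J = 33+12 = 45
Expected project duration μ = 45 days. Critical path: B → D → G → J.

Variances on critical path: σ²_B=5.444, σ²_D=2.778, σ²_G=4.000, σ²_J=4.000.
Largest is σ²_B = 5.444.

B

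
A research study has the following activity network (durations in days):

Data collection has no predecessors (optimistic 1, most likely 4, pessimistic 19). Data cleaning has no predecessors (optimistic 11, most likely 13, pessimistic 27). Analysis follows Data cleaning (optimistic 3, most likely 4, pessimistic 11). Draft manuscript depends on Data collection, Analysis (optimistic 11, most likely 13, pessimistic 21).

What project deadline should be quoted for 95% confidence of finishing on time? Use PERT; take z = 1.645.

39.6 days

te_Data collection = (1 + 4·4 + 19)/6 = 36/6 = 6; σ²_Data collection = ((19−1)/6)² = 9.000
te_Data cleaning = (11 + 4·13 + 27)/6 = 90/6 = 15; σ²_Data cleaning = ((27−11)/6)² = 7.111
te_Analysis = (3 + 4·4 + 11)/6 = 30/6 = 5; σ²_Analysis = ((11−3)/6)² = 1.778
te_Draft manuscript = (11 + 4·13 + 21)/6 = 84/6 = 14; σ²_Draft manuscript = ((21−11)/6)² = 2.778

Forward pass:
ES_Data collection = 0; EF_Data collection = 6
ES_Data cleaning = 0; EF_Data cleaning = 15
ES_Analysis = 15; EF_Analysis = 15+5 = 20
ES_Draft manuscript = max(EF_Data collection=6, EF_Analysis=20) = 20; EF_Draft manuscript = 20+14 = 34
Expected project duration μ = 34 days. Critical path: Data cleaning → Analysis → Draft manuscript.

Variance along critical path = 7.111 + 1.778 + 2.778 = 11.667; σ = 3.416 days.
D = μ + z·σ = 34 + 1.645·3.416 = 39.6 days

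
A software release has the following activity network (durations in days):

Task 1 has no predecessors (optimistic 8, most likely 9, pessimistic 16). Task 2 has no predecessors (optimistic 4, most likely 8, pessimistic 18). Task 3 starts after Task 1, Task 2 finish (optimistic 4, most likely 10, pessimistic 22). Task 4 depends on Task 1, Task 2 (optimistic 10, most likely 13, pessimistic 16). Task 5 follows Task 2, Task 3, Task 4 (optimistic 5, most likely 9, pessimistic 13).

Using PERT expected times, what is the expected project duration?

te_Task 1 = (8 + 4·9 + 16)/6 = 60/6 = 10
te_Task 2 = (4 + 4·8 + 18)/6 = 54/6 = 9
te_Task 3 = (4 + 4·10 + 22)/6 = 66/6 = 11
te_Task 4 = (10 + 4·13 + 16)/6 = 78/6 = 13
te_Task 5 = (5 + 4·9 + 13)/6 = 54/6 = 9

Forward pass:
ES_Task 1 = 0; EF_Task 1 = 10
ES_Task 2 = 0; EF_Task 2 = 9
ES_Task 3 = max(EF_Task 1=10, EF_Task 2=9) = 10; EF_Task 3 = 10+11 = 21
ES_Task 4 = max(EF_Task 1=10, EF_Task 2=9) = 10; EF_Task 4 = 10+13 = 23
ES_Task 5 = max(EF_Task 2=9, EF_Task 3=21, EF_Task 4=23) = 23; EF_Task 5 = 23+9 = 32
Expected project duration μ = 32 days. Critical path: Task 1 → Task 4 → Task 5.

32 days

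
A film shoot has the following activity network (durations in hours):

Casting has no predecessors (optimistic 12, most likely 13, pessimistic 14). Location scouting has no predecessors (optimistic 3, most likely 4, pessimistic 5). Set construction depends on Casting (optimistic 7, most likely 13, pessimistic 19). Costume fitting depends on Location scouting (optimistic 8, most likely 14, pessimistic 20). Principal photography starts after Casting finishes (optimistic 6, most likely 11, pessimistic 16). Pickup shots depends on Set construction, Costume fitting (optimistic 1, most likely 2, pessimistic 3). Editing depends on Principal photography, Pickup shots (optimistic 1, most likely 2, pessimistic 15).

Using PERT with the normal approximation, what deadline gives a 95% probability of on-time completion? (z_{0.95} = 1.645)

37.1 hours

te_Casting = (12 + 4·13 + 14)/6 = 78/6 = 13; σ²_Casting = ((14−12)/6)² = 0.111
te_Location scouting = (3 + 4·4 + 5)/6 = 24/6 = 4; σ²_Location scouting = ((5−3)/6)² = 0.111
te_Set construction = (7 + 4·13 + 19)/6 = 78/6 = 13; σ²_Set construction = ((19−7)/6)² = 4.000
te_Costume fitting = (8 + 4·14 + 20)/6 = 84/6 = 14; σ²_Costume fitting = ((20−8)/6)² = 4.000
te_Principal photography = (6 + 4·11 + 16)/6 = 66/6 = 11; σ²_Principal photography = ((16−6)/6)² = 2.778
te_Pickup shots = (1 + 4·2 + 3)/6 = 12/6 = 2; σ²_Pickup shots = ((3−1)/6)² = 0.111
te_Editing = (1 + 4·2 + 15)/6 = 24/6 = 4; σ²_Editing = ((15−1)/6)² = 5.444

Forward pass:
ES_Casting = 0; EF_Casting = 13
ES_Location scouting = 0; EF_Location scouting = 4
ES_Set construction = 13; EF_Set construction = 13+13 = 26
ES_Costume fitting = 4; EF_Costume fitting = 4+14 = 18
ES_Principal photography = 13; EF_Principal photography = 13+11 = 24
ES_Pickup shots = max(EF_Set construction=26, EF_Costume fitting=18) = 26; EF_Pickup shots = 26+2 = 28
ES_Editing = max(EF_Principal photography=24, EF_Pickup shots=28) = 28; EF_Editing = 28+4 = 32
Expected project duration μ = 32 hours. Critical path: Casting → Set construction → Pickup shots → Editing.

Variance along critical path = 0.111 + 4.000 + 0.111 + 5.444 = 9.667; σ = 3.109 hours.
D = μ + z·σ = 32 + 1.645·3.109 = 37.1 hours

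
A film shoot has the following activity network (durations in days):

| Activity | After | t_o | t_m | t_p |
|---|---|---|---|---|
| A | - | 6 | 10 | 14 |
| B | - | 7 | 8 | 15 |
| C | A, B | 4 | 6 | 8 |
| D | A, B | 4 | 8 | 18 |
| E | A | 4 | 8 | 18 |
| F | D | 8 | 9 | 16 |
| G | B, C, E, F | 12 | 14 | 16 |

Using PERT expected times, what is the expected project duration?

te_A = (6 + 4·10 + 14)/6 = 60/6 = 10
te_B = (7 + 4·8 + 15)/6 = 54/6 = 9
te_C = (4 + 4·6 + 8)/6 = 36/6 = 6
te_D = (4 + 4·8 + 18)/6 = 54/6 = 9
te_E = (4 + 4·8 + 18)/6 = 54/6 = 9
te_F = (8 + 4·9 + 16)/6 = 60/6 = 10
te_G = (12 + 4·14 + 16)/6 = 84/6 = 14

Forward pass:
ES_A = 0; EF_A = 10
ES_B = 0; EF_B = 9
ES_C = max(EF_A=10, EF_B=9) = 10; EF_C = 10+6 = 16
ES_D = max(EF_A=10, EF_B=9) = 10; EF_D = 10+9 = 19
ES_E = 10; EF_E = 10+9 = 19
ES_F = 19; EF_F = 19+10 = 29
ES_G = max(EF_B=9, EF_C=16, EF_E=19, EF_F=29) = 29; EF_G = 29+14 = 43
Expected project duration μ = 43 days. Critical path: A → D → F → G.

43 days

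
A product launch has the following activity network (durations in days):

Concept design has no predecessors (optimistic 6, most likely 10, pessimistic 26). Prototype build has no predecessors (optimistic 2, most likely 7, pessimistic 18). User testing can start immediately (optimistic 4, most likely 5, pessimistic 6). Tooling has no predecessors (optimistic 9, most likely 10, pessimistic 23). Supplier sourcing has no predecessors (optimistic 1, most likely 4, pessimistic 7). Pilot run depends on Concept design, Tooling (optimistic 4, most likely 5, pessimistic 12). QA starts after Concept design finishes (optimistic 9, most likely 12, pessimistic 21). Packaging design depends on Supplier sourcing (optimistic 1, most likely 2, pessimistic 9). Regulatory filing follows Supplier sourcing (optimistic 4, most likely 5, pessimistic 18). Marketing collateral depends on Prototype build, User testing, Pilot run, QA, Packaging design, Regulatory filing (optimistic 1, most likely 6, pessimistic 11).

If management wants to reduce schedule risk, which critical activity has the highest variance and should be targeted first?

te_Concept design = (6 + 4·10 + 26)/6 = 72/6 = 12; σ²_Concept design = ((26−6)/6)² = 11.111
te_Prototype build = (2 + 4·7 + 18)/6 = 48/6 = 8; σ²_Prototype build = ((18−2)/6)² = 7.111
te_User testing = (4 + 4·5 + 6)/6 = 30/6 = 5; σ²_User testing = ((6−4)/6)² = 0.111
te_Tooling = (9 + 4·10 + 23)/6 = 72/6 = 12; σ²_Tooling = ((23−9)/6)² = 5.444
te_Supplier sourcing = (1 + 4·4 + 7)/6 = 24/6 = 4; σ²_Supplier sourcing = ((7−1)/6)² = 1.000
te_Pilot run = (4 + 4·5 + 12)/6 = 36/6 = 6; σ²_Pilot run = ((12−4)/6)² = 1.778
te_QA = (9 + 4·12 + 21)/6 = 78/6 = 13; σ²_QA = ((21−9)/6)² = 4.000
te_Packaging design = (1 + 4·2 + 9)/6 = 18/6 = 3; σ²_Packaging design = ((9−1)/6)² = 1.778
te_Regulatory filing = (4 + 4·5 + 18)/6 = 42/6 = 7; σ²_Regulatory filing = ((18−4)/6)² = 5.444
te_Marketing collateral = (1 + 4·6 + 11)/6 = 36/6 = 6; σ²_Marketing collateral = ((11−1)/6)² = 2.778

Forward pass:
ES_Concept design = 0; EF_Concept design = 12
ES_Prototype build = 0; EF_Prototype build = 8
ES_User testing = 0; EF_User testing = 5
ES_Tooling = 0; EF_Tooling = 12
ES_Supplier sourcing = 0; EF_Supplier sourcing = 4
ES_Pilot run = max(EF_Concept design=12, EF_Tooling=12) = 12; EF_Pilot run = 12+6 = 18
ES_QA = 12; EF_QA = 12+13 = 25
ES_Packaging design = 4; EF_Packaging design = 4+3 = 7
ES_Regulatory filing = 4; EF_Regulatory filing = 4+7 = 11
ES_Marketing collateral = max(EF_Prototype build=8, EF_User testing=5, EF_Pilot run=18, EF_QA=25, EF_Packaging design=7, EF_Regulatory filing=11) = 25; EF_Marketing collateral = 25+6 = 31
Expected project duration μ = 31 days. Critical path: Concept design → QA → Marketing collateral.

Variances on critical path: σ²_Concept design=11.111, σ²_QA=4.000, σ²_Marketing collateral=2.778.
Largest is σ²_Concept design = 11.111.

Concept design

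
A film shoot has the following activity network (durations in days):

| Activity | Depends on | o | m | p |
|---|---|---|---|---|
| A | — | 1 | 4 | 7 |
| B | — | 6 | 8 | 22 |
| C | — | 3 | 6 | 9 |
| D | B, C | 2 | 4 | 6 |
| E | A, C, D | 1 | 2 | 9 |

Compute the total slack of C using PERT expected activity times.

4 days

te_A = (1 + 4·4 + 7)/6 = 24/6 = 4
te_B = (6 + 4·8 + 22)/6 = 60/6 = 10
te_C = (3 + 4·6 + 9)/6 = 36/6 = 6
te_D = (2 + 4·4 + 6)/6 = 24/6 = 4
te_E = (1 + 4·2 + 9)/6 = 18/6 = 3

Forward pass:
ES_A = 0; EF_A = 4
ES_B = 0; EF_B = 10
ES_C = 0; EF_C = 6
ES_D = max(EF_B=10, EF_C=6) = 10; EF_D = 10+4 = 14
ES_E = max(EF_A=4, EF_C=6, EF_D=14) = 14; EF_E = 14+3 = 17
Expected project duration μ = 17 days. Critical path: B → D → E.

Backward pass:
LF_E = 17; LS_E = 17−3 = 14
LF_D = LS_E = 14; LS_D = 14−4 = 10
LF_C = min(LS_D=10, LS_E=14) = 10; LS_C = 10−6 = 4
LF_B = LS_D = 10; LS_B = 10−10 = 0
LF_A = LS_E = 14; LS_A = 14−4 = 10
Slack_C = LS_C − ES_C = 4 − 0 = 4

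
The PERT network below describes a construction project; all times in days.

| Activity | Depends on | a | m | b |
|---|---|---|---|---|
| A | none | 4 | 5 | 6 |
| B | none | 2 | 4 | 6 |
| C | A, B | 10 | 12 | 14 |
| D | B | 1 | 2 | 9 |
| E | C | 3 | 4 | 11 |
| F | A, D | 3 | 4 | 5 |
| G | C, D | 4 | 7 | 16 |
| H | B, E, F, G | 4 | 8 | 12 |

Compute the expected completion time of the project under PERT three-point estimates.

te_A = (4 + 4·5 + 6)/6 = 30/6 = 5
te_B = (2 + 4·4 + 6)/6 = 24/6 = 4
te_C = (10 + 4·12 + 14)/6 = 72/6 = 12
te_D = (1 + 4·2 + 9)/6 = 18/6 = 3
te_E = (3 + 4·4 + 11)/6 = 30/6 = 5
te_F = (3 + 4·4 + 5)/6 = 24/6 = 4
te_G = (4 + 4·7 + 16)/6 = 48/6 = 8
te_H = (4 + 4·8 + 12)/6 = 48/6 = 8

Forward pass:
ES_A = 0; EF_A = 5
ES_B = 0; EF_B = 4
ES_C = max(EF_A=5, EF_B=4) = 5; EF_C = 5+12 = 17
ES_D = 4; EF_D = 4+3 = 7
ES_E = 17; EF_E = 17+5 = 22
ES_F = max(EF_A=5, EF_D=7) = 7; EF_F = 7+4 = 11
ES_G = max(EF_C=17, EF_D=7) = 17; EF_G = 17+8 = 25
ES_H = max(EF_B=4, EF_E=22, EF_F=11, EF_G=25) = 25; EF_H = 25+8 = 33
Expected project duration μ = 33 days. Critical path: A → C → G → H.

33 days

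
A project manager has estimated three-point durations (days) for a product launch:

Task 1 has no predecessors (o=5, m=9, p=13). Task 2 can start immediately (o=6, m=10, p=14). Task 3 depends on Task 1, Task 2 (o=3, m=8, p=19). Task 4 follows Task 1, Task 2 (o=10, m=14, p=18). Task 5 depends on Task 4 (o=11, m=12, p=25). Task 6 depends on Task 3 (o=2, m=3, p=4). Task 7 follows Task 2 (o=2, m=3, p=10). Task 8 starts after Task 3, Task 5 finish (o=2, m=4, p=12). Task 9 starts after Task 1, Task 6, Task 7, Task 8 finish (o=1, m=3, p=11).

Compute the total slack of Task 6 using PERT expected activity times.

21 days

te_Task 1 = (5 + 4·9 + 13)/6 = 54/6 = 9
te_Task 2 = (6 + 4·10 + 14)/6 = 60/6 = 10
te_Task 3 = (3 + 4·8 + 19)/6 = 54/6 = 9
te_Task 4 = (10 + 4·14 + 18)/6 = 84/6 = 14
te_Task 5 = (11 + 4·12 + 25)/6 = 84/6 = 14
te_Task 6 = (2 + 4·3 + 4)/6 = 18/6 = 3
te_Task 7 = (2 + 4·3 + 10)/6 = 24/6 = 4
te_Task 8 = (2 + 4·4 + 12)/6 = 30/6 = 5
te_Task 9 = (1 + 4·3 + 11)/6 = 24/6 = 4

Forward pass:
ES_Task 1 = 0; EF_Task 1 = 9
ES_Task 2 = 0; EF_Task 2 = 10
ES_Task 3 = max(EF_Task 1=9, EF_Task 2=10) = 10; EF_Task 3 = 10+9 = 19
ES_Task 4 = max(EF_Task 1=9, EF_Task 2=10) = 10; EF_Task 4 = 10+14 = 24
ES_Task 5 = 24; EF_Task 5 = 24+14 = 38
ES_Task 6 = 19; EF_Task 6 = 19+3 = 22
ES_Task 7 = 10; EF_Task 7 = 10+4 = 14
ES_Task 8 = max(EF_Task 3=19, EF_Task 5=38) = 38; EF_Task 8 = 38+5 = 43
ES_Task 9 = max(EF_Task 1=9, EF_Task 6=22, EF_Task 7=14, EF_Task 8=43) = 43; EF_Task 9 = 43+4 = 47
Expected project duration μ = 47 days. Critical path: Task 2 → Task 4 → Task 5 → Task 8 → Task 9.

Backward pass:
LF_Task 9 = 47; LS_Task 9 = 47−4 = 43
LF_Task 8 = LS_Task 9 = 43; LS_Task 8 = 43−5 = 38
LF_Task 7 = LS_Task 9 = 43; LS_Task 7 = 43−4 = 39
LF_Task 6 = LS_Task 9 = 43; LS_Task 6 = 43−3 = 40
LF_Task 5 = LS_Task 8 = 38; LS_Task 5 = 38−14 = 24
LF_Task 4 = LS_Task 5 = 24; LS_Task 4 = 24−14 = 10
LF_Task 3 = min(LS_Task 6=40, LS_Task 8=38) = 38; LS_Task 3 = 38−9 = 29
LF_Task 2 = min(LS_Task 3=29, LS_Task 4=10, LS_Task 7=39) = 10; LS_Task 2 = 10−10 = 0
LF_Task 1 = min(LS_Task 3=29, LS_Task 4=10, LS_Task 9=43) = 10; LS_Task 1 = 10−9 = 1
Slack_Task 6 = LS_Task 6 − ES_Task 6 = 40 − 19 = 21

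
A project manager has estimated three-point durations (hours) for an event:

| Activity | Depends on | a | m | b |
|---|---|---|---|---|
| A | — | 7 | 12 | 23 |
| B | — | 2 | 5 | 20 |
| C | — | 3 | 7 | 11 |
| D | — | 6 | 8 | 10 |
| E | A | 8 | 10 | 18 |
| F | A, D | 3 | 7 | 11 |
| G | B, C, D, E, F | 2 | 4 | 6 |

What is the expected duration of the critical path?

te_A = (7 + 4·12 + 23)/6 = 78/6 = 13
te_B = (2 + 4·5 + 20)/6 = 42/6 = 7
te_C = (3 + 4·7 + 11)/6 = 42/6 = 7
te_D = (6 + 4·8 + 10)/6 = 48/6 = 8
te_E = (8 + 4·10 + 18)/6 = 66/6 = 11
te_F = (3 + 4·7 + 11)/6 = 42/6 = 7
te_G = (2 + 4·4 + 6)/6 = 24/6 = 4

Forward pass:
ES_A = 0; EF_A = 13
ES_B = 0; EF_B = 7
ES_C = 0; EF_C = 7
ES_D = 0; EF_D = 8
ES_E = 13; EF_E = 13+11 = 24
ES_F = max(EF_A=13, EF_D=8) = 13; EF_F = 13+7 = 20
ES_G = max(EF_B=7, EF_C=7, EF_D=8, EF_E=24, EF_F=20) = 24; EF_G = 24+4 = 28
Expected project duration μ = 28 hours. Critical path: A → E → G.

28 hours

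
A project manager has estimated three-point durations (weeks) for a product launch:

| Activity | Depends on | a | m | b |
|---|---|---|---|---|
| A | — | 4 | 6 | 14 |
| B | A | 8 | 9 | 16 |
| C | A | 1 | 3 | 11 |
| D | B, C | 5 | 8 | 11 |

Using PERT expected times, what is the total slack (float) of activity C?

te_A = (4 + 4·6 + 14)/6 = 42/6 = 7
te_B = (8 + 4·9 + 16)/6 = 60/6 = 10
te_C = (1 + 4·3 + 11)/6 = 24/6 = 4
te_D = (5 + 4·8 + 11)/6 = 48/6 = 8

Forward pass:
ES_A = 0; EF_A = 7
ES_B = 7; EF_B = 7+10 = 17
ES_C = 7; EF_C = 7+4 = 11
ES_D = max(EF_B=17, EF_C=11) = 17; EF_D = 17+8 = 25
Expected project duration μ = 25 weeks. Critical path: A → B → D.

Backward pass:
LF_D = 25; LS_D = 25−8 = 17
LF_C = LS_D = 17; LS_C = 17−4 = 13
LF_B = LS_D = 17; LS_B = 17−10 = 7
LF_A = min(LS_B=7, LS_C=13) = 7; LS_A = 7−7 = 0
Slack_C = LS_C − ES_C = 13 − 7 = 6

6 weeks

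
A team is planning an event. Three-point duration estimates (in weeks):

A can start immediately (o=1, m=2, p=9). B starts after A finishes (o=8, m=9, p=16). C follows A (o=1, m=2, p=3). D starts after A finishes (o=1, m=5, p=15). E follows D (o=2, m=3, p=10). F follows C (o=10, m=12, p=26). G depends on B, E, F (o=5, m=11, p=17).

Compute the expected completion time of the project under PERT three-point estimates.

30 weeks

te_A = (1 + 4·2 + 9)/6 = 18/6 = 3
te_B = (8 + 4·9 + 16)/6 = 60/6 = 10
te_C = (1 + 4·2 + 3)/6 = 12/6 = 2
te_D = (1 + 4·5 + 15)/6 = 36/6 = 6
te_E = (2 + 4·3 + 10)/6 = 24/6 = 4
te_F = (10 + 4·12 + 26)/6 = 84/6 = 14
te_G = (5 + 4·11 + 17)/6 = 66/6 = 11

Forward pass:
ES_A = 0; EF_A = 3
ES_B = 3; EF_B = 3+10 = 13
ES_C = 3; EF_C = 3+2 = 5
ES_D = 3; EF_D = 3+6 = 9
ES_E = 9; EF_E = 9+4 = 13
ES_F = 5; EF_F = 5+14 = 19
ES_G = max(EF_B=13, EF_E=13, EF_F=19) = 19; EF_G = 19+11 = 30
Expected project duration μ = 30 weeks. Critical path: A → C → F → G.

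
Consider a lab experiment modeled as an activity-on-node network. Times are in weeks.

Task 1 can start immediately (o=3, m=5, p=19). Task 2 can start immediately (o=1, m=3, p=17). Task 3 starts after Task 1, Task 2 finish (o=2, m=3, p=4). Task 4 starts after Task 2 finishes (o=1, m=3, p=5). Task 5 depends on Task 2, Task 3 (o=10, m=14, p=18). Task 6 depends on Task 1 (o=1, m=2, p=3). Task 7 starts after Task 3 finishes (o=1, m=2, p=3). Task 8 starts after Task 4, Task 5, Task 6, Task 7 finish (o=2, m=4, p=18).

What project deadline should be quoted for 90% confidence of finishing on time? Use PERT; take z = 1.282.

35.1 weeks

te_Task 1 = (3 + 4·5 + 19)/6 = 42/6 = 7; σ²_Task 1 = ((19−3)/6)² = 7.111
te_Task 2 = (1 + 4·3 + 17)/6 = 30/6 = 5; σ²_Task 2 = ((17−1)/6)² = 7.111
te_Task 3 = (2 + 4·3 + 4)/6 = 18/6 = 3; σ²_Task 3 = ((4−2)/6)² = 0.111
te_Task 4 = (1 + 4·3 + 5)/6 = 18/6 = 3; σ²_Task 4 = ((5−1)/6)² = 0.444
te_Task 5 = (10 + 4·14 + 18)/6 = 84/6 = 14; σ²_Task 5 = ((18−10)/6)² = 1.778
te_Task 6 = (1 + 4·2 + 3)/6 = 12/6 = 2; σ²_Task 6 = ((3−1)/6)² = 0.111
te_Task 7 = (1 + 4·2 + 3)/6 = 12/6 = 2; σ²_Task 7 = ((3−1)/6)² = 0.111
te_Task 8 = (2 + 4·4 + 18)/6 = 36/6 = 6; σ²_Task 8 = ((18−2)/6)² = 7.111

Forward pass:
ES_Task 1 = 0; EF_Task 1 = 7
ES_Task 2 = 0; EF_Task 2 = 5
ES_Task 3 = max(EF_Task 1=7, EF_Task 2=5) = 7; EF_Task 3 = 7+3 = 10
ES_Task 4 = 5; EF_Task 4 = 5+3 = 8
ES_Task 5 = max(EF_Task 2=5, EF_Task 3=10) = 10; EF_Task 5 = 10+14 = 24
ES_Task 6 = 7; EF_Task 6 = 7+2 = 9
ES_Task 7 = 10; EF_Task 7 = 10+2 = 12
ES_Task 8 = max(EF_Task 4=8, EF_Task 5=24, EF_Task 6=9, EF_Task 7=12) = 24; EF_Task 8 = 24+6 = 30
Expected project duration μ = 30 weeks. Critical path: Task 1 → Task 3 → Task 5 → Task 8.

Variance along critical path = 7.111 + 0.111 + 1.778 + 7.111 = 16.111; σ = 4.014 weeks.
D = μ + z·σ = 30 + 1.282·4.014 = 35.1 weeks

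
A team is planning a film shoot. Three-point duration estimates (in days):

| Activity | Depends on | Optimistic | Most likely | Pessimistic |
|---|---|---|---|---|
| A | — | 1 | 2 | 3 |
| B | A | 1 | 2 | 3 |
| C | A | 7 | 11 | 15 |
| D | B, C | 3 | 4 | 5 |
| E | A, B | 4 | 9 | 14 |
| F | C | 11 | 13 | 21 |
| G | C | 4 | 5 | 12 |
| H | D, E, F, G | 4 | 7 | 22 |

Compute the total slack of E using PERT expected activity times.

te_A = (1 + 4·2 + 3)/6 = 12/6 = 2
te_B = (1 + 4·2 + 3)/6 = 12/6 = 2
te_C = (7 + 4·11 + 15)/6 = 66/6 = 11
te_D = (3 + 4·4 + 5)/6 = 24/6 = 4
te_E = (4 + 4·9 + 14)/6 = 54/6 = 9
te_F = (11 + 4·13 + 21)/6 = 84/6 = 14
te_G = (4 + 4·5 + 12)/6 = 36/6 = 6
te_H = (4 + 4·7 + 22)/6 = 54/6 = 9

Forward pass:
ES_A = 0; EF_A = 2
ES_B = 2; EF_B = 2+2 = 4
ES_C = 2; EF_C = 2+11 = 13
ES_D = max(EF_B=4, EF_C=13) = 13; EF_D = 13+4 = 17
ES_E = max(EF_A=2, EF_B=4) = 4; EF_E = 4+9 = 13
ES_F = 13; EF_F = 13+14 = 27
ES_G = 13; EF_G = 13+6 = 19
ES_H = max(EF_D=17, EF_E=13, EF_F=27, EF_G=19) = 27; EF_H = 27+9 = 36
Expected project duration μ = 36 days. Critical path: A → C → F → H.

Backward pass:
LF_H = 36; LS_H = 36−9 = 27
LF_G = LS_H = 27; LS_G = 27−6 = 21
LF_F = LS_H = 27; LS_F = 27−14 = 13
LF_E = LS_H = 27; LS_E = 27−9 = 18
LF_D = LS_H = 27; LS_D = 27−4 = 23
LF_C = min(LS_D=23, LS_F=13, LS_G=21) = 13; LS_C = 13−11 = 2
LF_B = min(LS_D=23, LS_E=18) = 18; LS_B = 18−2 = 16
LF_A = min(LS_B=16, LS_C=2, LS_E=18) = 2; LS_A = 2−2 = 0
Slack_E = LS_E − ES_E = 18 − 4 = 14

14 days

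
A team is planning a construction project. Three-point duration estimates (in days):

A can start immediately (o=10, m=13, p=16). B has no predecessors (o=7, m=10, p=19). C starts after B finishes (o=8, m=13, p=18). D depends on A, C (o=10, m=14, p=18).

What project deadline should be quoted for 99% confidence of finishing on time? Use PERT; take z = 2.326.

te_A = (10 + 4·13 + 16)/6 = 78/6 = 13; σ²_A = ((16−10)/6)² = 1.000
te_B = (7 + 4·10 + 19)/6 = 66/6 = 11; σ²_B = ((19−7)/6)² = 4.000
te_C = (8 + 4·13 + 18)/6 = 78/6 = 13; σ²_C = ((18−8)/6)² = 2.778
te_D = (10 + 4·14 + 18)/6 = 84/6 = 14; σ²_D = ((18−10)/6)² = 1.778

Forward pass:
ES_A = 0; EF_A = 13
ES_B = 0; EF_B = 11
ES_C = 11; EF_C = 11+13 = 24
ES_D = max(EF_A=13, EF_C=24) = 24; EF_D = 24+14 = 38
Expected project duration μ = 38 days. Critical path: B → C → D.

Variance along critical path = 4.000 + 2.778 + 1.778 = 8.556; σ = 2.925 days.
D = μ + z·σ = 38 + 2.326·2.925 = 44.8 days

44.8 days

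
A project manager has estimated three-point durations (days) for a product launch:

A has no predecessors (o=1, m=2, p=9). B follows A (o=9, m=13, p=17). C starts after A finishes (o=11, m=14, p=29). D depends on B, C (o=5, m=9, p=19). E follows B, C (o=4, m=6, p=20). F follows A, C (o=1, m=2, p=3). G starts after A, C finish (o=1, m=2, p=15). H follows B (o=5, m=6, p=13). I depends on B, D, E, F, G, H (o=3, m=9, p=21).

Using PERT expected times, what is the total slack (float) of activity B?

te_A = (1 + 4·2 + 9)/6 = 18/6 = 3
te_B = (9 + 4·13 + 17)/6 = 78/6 = 13
te_C = (11 + 4·14 + 29)/6 = 96/6 = 16
te_D = (5 + 4·9 + 19)/6 = 60/6 = 10
te_E = (4 + 4·6 + 20)/6 = 48/6 = 8
te_F = (1 + 4·2 + 3)/6 = 12/6 = 2
te_G = (1 + 4·2 + 15)/6 = 24/6 = 4
te_H = (5 + 4·6 + 13)/6 = 42/6 = 7
te_I = (3 + 4·9 + 21)/6 = 60/6 = 10

Forward pass:
ES_A = 0; EF_A = 3
ES_B = 3; EF_B = 3+13 = 16
ES_C = 3; EF_C = 3+16 = 19
ES_D = max(EF_B=16, EF_C=19) = 19; EF_D = 19+10 = 29
ES_E = max(EF_B=16, EF_C=19) = 19; EF_E = 19+8 = 27
ES_F = max(EF_A=3, EF_C=19) = 19; EF_F = 19+2 = 21
ES_G = max(EF_A=3, EF_C=19) = 19; EF_G = 19+4 = 23
ES_H = 16; EF_H = 16+7 = 23
ES_I = max(EF_B=16, EF_D=29, EF_E=27, EF_F=21, EF_G=23, EF_H=23) = 29; EF_I = 29+10 = 39
Expected project duration μ = 39 days. Critical path: A → C → D → I.

Backward pass:
LF_I = 39; LS_I = 39−10 = 29
LF_H = LS_I = 29; LS_H = 29−7 = 22
LF_G = LS_I = 29; LS_G = 29−4 = 25
LF_F = LS_I = 29; LS_F = 29−2 = 27
LF_E = LS_I = 29; LS_E = 29−8 = 21
LF_D = LS_I = 29; LS_D = 29−10 = 19
LF_C = min(LS_D=19, LS_E=21, LS_F=27, LS_G=25) = 19; LS_C = 19−16 = 3
LF_B = min(LS_D=19, LS_E=21, LS_H=22, LS_I=29) = 19; LS_B = 19−13 = 6
LF_A = min(LS_B=6, LS_C=3, LS_F=27, LS_G=25) = 3; LS_A = 3−3 = 0
Slack_B = LS_B − ES_B = 6 − 3 = 3

3 days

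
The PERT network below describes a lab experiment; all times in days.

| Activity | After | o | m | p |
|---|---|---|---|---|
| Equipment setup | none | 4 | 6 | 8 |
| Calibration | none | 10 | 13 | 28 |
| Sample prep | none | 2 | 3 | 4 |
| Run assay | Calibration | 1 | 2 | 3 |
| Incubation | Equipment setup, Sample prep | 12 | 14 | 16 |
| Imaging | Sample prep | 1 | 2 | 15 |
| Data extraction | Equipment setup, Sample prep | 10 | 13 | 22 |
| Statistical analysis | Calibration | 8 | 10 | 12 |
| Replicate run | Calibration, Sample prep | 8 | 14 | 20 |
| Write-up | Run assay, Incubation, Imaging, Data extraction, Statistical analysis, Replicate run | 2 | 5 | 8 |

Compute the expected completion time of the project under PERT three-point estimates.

34 days

te_Equipment setup = (4 + 4·6 + 8)/6 = 36/6 = 6
te_Calibration = (10 + 4·13 + 28)/6 = 90/6 = 15
te_Sample prep = (2 + 4·3 + 4)/6 = 18/6 = 3
te_Run assay = (1 + 4·2 + 3)/6 = 12/6 = 2
te_Incubation = (12 + 4·14 + 16)/6 = 84/6 = 14
te_Imaging = (1 + 4·2 + 15)/6 = 24/6 = 4
te_Data extraction = (10 + 4·13 + 22)/6 = 84/6 = 14
te_Statistical analysis = (8 + 4·10 + 12)/6 = 60/6 = 10
te_Replicate run = (8 + 4·14 + 20)/6 = 84/6 = 14
te_Write-up = (2 + 4·5 + 8)/6 = 30/6 = 5

Forward pass:
ES_Equipment setup = 0; EF_Equipment setup = 6
ES_Calibration = 0; EF_Calibration = 15
ES_Sample prep = 0; EF_Sample prep = 3
ES_Run assay = 15; EF_Run assay = 15+2 = 17
ES_Incubation = max(EF_Equipment setup=6, EF_Sample prep=3) = 6; EF_Incubation = 6+14 = 20
ES_Imaging = 3; EF_Imaging = 3+4 = 7
ES_Data extraction = max(EF_Equipment setup=6, EF_Sample prep=3) = 6; EF_Data extraction = 6+14 = 20
ES_Statistical analysis = 15; EF_Statistical analysis = 15+10 = 25
ES_Replicate run = max(EF_Calibration=15, EF_Sample prep=3) = 15; EF_Replicate run = 15+14 = 29
ES_Write-up = max(EF_Run assay=17, EF_Incubation=20, EF_Imaging=7, EF_Data extraction=20, EF_Statistical analysis=25, EF_Replicate run=29) = 29; EF_Write-up = 29+5 = 34
Expected project duration μ = 34 days. Critical path: Calibration → Replicate run → Write-up.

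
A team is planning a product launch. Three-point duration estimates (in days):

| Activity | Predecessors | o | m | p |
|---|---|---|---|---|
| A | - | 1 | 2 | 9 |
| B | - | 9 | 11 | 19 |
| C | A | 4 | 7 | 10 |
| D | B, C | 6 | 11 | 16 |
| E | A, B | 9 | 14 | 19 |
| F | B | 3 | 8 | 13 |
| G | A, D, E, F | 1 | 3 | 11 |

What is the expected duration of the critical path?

te_A = (1 + 4·2 + 9)/6 = 18/6 = 3
te_B = (9 + 4·11 + 19)/6 = 72/6 = 12
te_C = (4 + 4·7 + 10)/6 = 42/6 = 7
te_D = (6 + 4·11 + 16)/6 = 66/6 = 11
te_E = (9 + 4·14 + 19)/6 = 84/6 = 14
te_F = (3 + 4·8 + 13)/6 = 48/6 = 8
te_G = (1 + 4·3 + 11)/6 = 24/6 = 4

Forward pass:
ES_A = 0; EF_A = 3
ES_B = 0; EF_B = 12
ES_C = 3; EF_C = 3+7 = 10
ES_D = max(EF_B=12, EF_C=10) = 12; EF_D = 12+11 = 23
ES_E = max(EF_A=3, EF_B=12) = 12; EF_E = 12+14 = 26
ES_F = 12; EF_F = 12+8 = 20
ES_G = max(EF_A=3, EF_D=23, EF_E=26, EF_F=20) = 26; EF_G = 26+4 = 30
Expected project duration μ = 30 days. Critical path: B → E → G.

30 days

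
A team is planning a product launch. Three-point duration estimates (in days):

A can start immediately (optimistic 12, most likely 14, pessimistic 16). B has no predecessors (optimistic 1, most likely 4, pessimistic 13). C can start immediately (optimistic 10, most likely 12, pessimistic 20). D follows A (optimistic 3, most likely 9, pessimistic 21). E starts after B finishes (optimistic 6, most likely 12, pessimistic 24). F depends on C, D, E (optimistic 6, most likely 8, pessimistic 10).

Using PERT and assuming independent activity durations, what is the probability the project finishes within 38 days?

te_A = (12 + 4·14 + 16)/6 = 84/6 = 14; σ²_A = ((16−12)/6)² = 0.444
te_B = (1 + 4·4 + 13)/6 = 30/6 = 5; σ²_B = ((13−1)/6)² = 4.000
te_C = (10 + 4·12 + 20)/6 = 78/6 = 13; σ²_C = ((20−10)/6)² = 2.778
te_D = (3 + 4·9 + 21)/6 = 60/6 = 10; σ²_D = ((21−3)/6)² = 9.000
te_E = (6 + 4·12 + 24)/6 = 78/6 = 13; σ²_E = ((24−6)/6)² = 9.000
te_F = (6 + 4·8 + 10)/6 = 48/6 = 8; σ²_F = ((10−6)/6)² = 0.444

Forward pass:
ES_A = 0; EF_A = 14
ES_B = 0; EF_B = 5
ES_C = 0; EF_C = 13
ES_D = 14; EF_D = 14+10 = 24
ES_E = 5; EF_E = 5+13 = 18
ES_F = max(EF_C=13, EF_D=24, EF_E=18) = 24; EF_F = 24+8 = 32
Expected project duration μ = 32 days. Critical path: A → D → F.

Variance along critical path = 0.444 + 9.000 + 0.444 = 9.889; σ = √9.889 = 3.145 days.
Z = (38 − 32) / 3.145 = 1.908
P(T ≤ 38) = Φ(1.908) ≈ 0.972

0.972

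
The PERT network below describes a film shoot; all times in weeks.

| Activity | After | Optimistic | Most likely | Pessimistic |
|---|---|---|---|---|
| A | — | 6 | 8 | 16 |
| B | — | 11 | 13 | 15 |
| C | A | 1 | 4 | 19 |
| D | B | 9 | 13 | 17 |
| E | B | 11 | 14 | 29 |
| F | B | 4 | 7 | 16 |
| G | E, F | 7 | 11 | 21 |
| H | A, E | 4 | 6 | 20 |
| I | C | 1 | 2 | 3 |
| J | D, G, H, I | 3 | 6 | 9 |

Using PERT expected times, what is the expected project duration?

te_A = (6 + 4·8 + 16)/6 = 54/6 = 9
te_B = (11 + 4·13 + 15)/6 = 78/6 = 13
te_C = (1 + 4·4 + 19)/6 = 36/6 = 6
te_D = (9 + 4·13 + 17)/6 = 78/6 = 13
te_E = (11 + 4·14 + 29)/6 = 96/6 = 16
te_F = (4 + 4·7 + 16)/6 = 48/6 = 8
te_G = (7 + 4·11 + 21)/6 = 72/6 = 12
te_H = (4 + 4·6 + 20)/6 = 48/6 = 8
te_I = (1 + 4·2 + 3)/6 = 12/6 = 2
te_J = (3 + 4·6 + 9)/6 = 36/6 = 6

Forward pass:
ES_A = 0; EF_A = 9
ES_B = 0; EF_B = 13
ES_C = 9; EF_C = 9+6 = 15
ES_D = 13; EF_D = 13+13 = 26
ES_E = 13; EF_E = 13+16 = 29
ES_F = 13; EF_F = 13+8 = 21
ES_G = max(EF_E=29, EF_F=21) = 29; EF_G = 29+12 = 41
ES_H = max(EF_A=9, EF_E=29) = 29; EF_H = 29+8 = 37
ES_I = 15; EF_I = 15+2 = 17
ES_J = max(EF_D=26, EF_G=41, EF_H=37, EF_I=17) = 41; EF_J = 41+6 = 47
Expected project duration μ = 47 weeks. Critical path: B → E → G → J.

47 weeks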